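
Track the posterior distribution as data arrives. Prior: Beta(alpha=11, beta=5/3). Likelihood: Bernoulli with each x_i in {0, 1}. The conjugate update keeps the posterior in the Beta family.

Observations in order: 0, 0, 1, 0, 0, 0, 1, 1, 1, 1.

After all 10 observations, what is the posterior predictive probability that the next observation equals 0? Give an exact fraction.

obs 1: x=0 → posterior Beta(11, 8/3)
obs 2: x=0 → posterior Beta(11, 11/3)
obs 3: x=1 → posterior Beta(12, 11/3)
obs 4: x=0 → posterior Beta(12, 14/3)
obs 5: x=0 → posterior Beta(12, 17/3)
obs 6: x=0 → posterior Beta(12, 20/3)
obs 7: x=1 → posterior Beta(13, 20/3)
obs 8: x=1 → posterior Beta(14, 20/3)
obs 9: x=1 → posterior Beta(15, 20/3)
obs 10: x=1 → posterior Beta(16, 20/3)

5/17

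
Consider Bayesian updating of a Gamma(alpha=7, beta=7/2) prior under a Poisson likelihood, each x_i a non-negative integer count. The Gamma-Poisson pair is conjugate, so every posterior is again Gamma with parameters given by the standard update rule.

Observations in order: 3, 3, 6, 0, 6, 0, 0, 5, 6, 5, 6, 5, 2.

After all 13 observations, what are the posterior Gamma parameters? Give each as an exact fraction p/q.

alpha=54, beta=33/2

obs 1: x=3 → posterior Gamma(10, 9/2)
obs 2: x=3 → posterior Gamma(13, 11/2)
obs 3: x=6 → posterior Gamma(19, 13/2)
obs 4: x=0 → posterior Gamma(19, 15/2)
obs 5: x=6 → posterior Gamma(25, 17/2)
obs 6: x=0 → posterior Gamma(25, 19/2)
obs 7: x=0 → posterior Gamma(25, 21/2)
obs 8: x=5 → posterior Gamma(30, 23/2)
obs 9: x=6 → posterior Gamma(36, 25/2)
obs 10: x=5 → posterior Gamma(41, 27/2)
obs 11: x=6 → posterior Gamma(47, 29/2)
obs 12: x=5 → posterior Gamma(52, 31/2)
obs 13: x=2 → posterior Gamma(54, 33/2)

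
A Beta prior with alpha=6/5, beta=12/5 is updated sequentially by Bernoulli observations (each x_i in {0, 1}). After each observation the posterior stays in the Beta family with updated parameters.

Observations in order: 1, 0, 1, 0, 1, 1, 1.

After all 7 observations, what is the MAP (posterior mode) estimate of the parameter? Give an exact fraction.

26/43

obs 1: x=1 → posterior Beta(11/5, 12/5)
obs 2: x=0 → posterior Beta(11/5, 17/5)
obs 3: x=1 → posterior Beta(16/5, 17/5)
obs 4: x=0 → posterior Beta(16/5, 22/5)
obs 5: x=1 → posterior Beta(21/5, 22/5)
obs 6: x=1 → posterior Beta(26/5, 22/5)
obs 7: x=1 → posterior Beta(31/5, 22/5)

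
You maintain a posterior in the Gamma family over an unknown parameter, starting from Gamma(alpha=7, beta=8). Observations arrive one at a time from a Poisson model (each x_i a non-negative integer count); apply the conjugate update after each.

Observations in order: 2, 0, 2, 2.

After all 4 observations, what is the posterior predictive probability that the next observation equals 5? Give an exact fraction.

obs 1: x=2 → posterior Gamma(9, 9)
obs 2: x=0 → posterior Gamma(9, 10)
obs 3: x=2 → posterior Gamma(11, 11)
obs 4: x=2 → posterior Gamma(13, 12)

50928765760438272/8650415919381337933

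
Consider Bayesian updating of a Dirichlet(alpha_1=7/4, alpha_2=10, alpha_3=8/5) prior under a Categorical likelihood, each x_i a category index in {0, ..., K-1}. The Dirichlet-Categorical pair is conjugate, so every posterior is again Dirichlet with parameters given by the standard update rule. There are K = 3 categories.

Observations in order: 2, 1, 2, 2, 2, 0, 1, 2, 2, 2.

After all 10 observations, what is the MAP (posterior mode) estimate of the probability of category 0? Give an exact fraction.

obs 1: x=2 → posterior Dirichlet(7/4, 10, 13/5)
obs 2: x=1 → posterior Dirichlet(7/4, 11, 13/5)
obs 3: x=2 → posterior Dirichlet(7/4, 11, 18/5)
obs 4: x=2 → posterior Dirichlet(7/4, 11, 23/5)
obs 5: x=2 → posterior Dirichlet(7/4, 11, 28/5)
obs 6: x=0 → posterior Dirichlet(11/4, 11, 28/5)
obs 7: x=1 → posterior Dirichlet(11/4, 12, 28/5)
obs 8: x=2 → posterior Dirichlet(11/4, 12, 33/5)
obs 9: x=2 → posterior Dirichlet(11/4, 12, 38/5)
obs 10: x=2 → posterior Dirichlet(11/4, 12, 43/5)

35/407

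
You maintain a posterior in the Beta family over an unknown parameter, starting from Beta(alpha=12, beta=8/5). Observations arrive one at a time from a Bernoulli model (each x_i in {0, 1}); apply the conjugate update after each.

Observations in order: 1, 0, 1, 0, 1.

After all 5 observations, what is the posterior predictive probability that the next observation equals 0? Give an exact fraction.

6/31

obs 1: x=1 → posterior Beta(13, 8/5)
obs 2: x=0 → posterior Beta(13, 13/5)
obs 3: x=1 → posterior Beta(14, 13/5)
obs 4: x=0 → posterior Beta(14, 18/5)
obs 5: x=1 → posterior Beta(15, 18/5)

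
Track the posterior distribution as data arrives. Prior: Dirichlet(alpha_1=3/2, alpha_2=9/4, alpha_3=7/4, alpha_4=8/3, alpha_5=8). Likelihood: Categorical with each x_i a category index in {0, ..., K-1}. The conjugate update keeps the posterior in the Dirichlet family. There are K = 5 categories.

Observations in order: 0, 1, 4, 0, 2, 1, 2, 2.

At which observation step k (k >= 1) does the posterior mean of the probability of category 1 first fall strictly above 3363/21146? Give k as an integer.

k = 2

obs 1: x=0 → posterior Dirichlet(5/2, 9/4, 7/4, 8/3, 8)
obs 2: x=1 → posterior Dirichlet(5/2, 13/4, 7/4, 8/3, 8)
obs 3: x=4 → posterior Dirichlet(5/2, 13/4, 7/4, 8/3, 9)
obs 4: x=0 → posterior Dirichlet(7/2, 13/4, 7/4, 8/3, 9)
obs 5: x=2 → posterior Dirichlet(7/2, 13/4, 11/4, 8/3, 9)
obs 6: x=1 → posterior Dirichlet(7/2, 17/4, 11/4, 8/3, 9)
obs 7: x=2 → posterior Dirichlet(7/2, 17/4, 15/4, 8/3, 9)
obs 8: x=2 → posterior Dirichlet(7/2, 17/4, 19/4, 8/3, 9)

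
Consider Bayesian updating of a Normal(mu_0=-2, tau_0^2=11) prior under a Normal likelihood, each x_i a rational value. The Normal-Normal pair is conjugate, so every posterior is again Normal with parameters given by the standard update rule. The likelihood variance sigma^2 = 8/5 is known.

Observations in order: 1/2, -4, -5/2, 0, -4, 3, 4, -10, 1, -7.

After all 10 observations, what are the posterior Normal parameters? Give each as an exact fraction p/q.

obs 1: x=1/2 → posterior Normal(23/126, 88/63)
obs 2: x=-4 → posterior Normal(-417/236, 44/59)
obs 3: x=-5/2 → posterior Normal(-2, 88/173)
obs 4: x=0 → posterior Normal(-173/114, 22/57)
obs 5: x=-4 → posterior Normal(-2, 88/283)
obs 6: x=3 → posterior Normal(-401/338, 44/169)
obs 7: x=4 → posterior Normal(-181/393, 88/393)
obs 8: x=-10 → posterior Normal(-731/448, 11/56)
obs 9: x=1 → posterior Normal(-676/503, 88/503)
obs 10: x=-7 → posterior Normal(-1061/558, 44/279)

mu_0=-1061/558, tau_0^2=44/279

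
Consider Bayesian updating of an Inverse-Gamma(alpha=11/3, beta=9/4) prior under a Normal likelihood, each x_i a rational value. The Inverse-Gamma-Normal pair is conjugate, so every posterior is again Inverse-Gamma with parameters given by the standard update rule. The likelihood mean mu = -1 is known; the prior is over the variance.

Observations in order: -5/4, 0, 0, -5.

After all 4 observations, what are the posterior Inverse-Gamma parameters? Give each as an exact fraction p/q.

obs 1: x=-5/4 → posterior Inverse-Gamma(25/6, 73/32)
obs 2: x=0 → posterior Inverse-Gamma(14/3, 89/32)
obs 3: x=0 → posterior Inverse-Gamma(31/6, 105/32)
obs 4: x=-5 → posterior Inverse-Gamma(17/3, 361/32)

alpha=17/3, beta=361/32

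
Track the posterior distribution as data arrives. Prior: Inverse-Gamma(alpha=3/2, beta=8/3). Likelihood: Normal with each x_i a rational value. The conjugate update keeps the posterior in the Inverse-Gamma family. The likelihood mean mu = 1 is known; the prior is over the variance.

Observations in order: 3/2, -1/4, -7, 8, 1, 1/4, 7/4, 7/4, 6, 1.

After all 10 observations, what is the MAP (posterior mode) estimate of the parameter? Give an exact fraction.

obs 1: x=3/2 → posterior Inverse-Gamma(2, 67/24)
obs 2: x=-1/4 → posterior Inverse-Gamma(5/2, 343/96)
obs 3: x=-7 → posterior Inverse-Gamma(3, 3415/96)
obs 4: x=8 → posterior Inverse-Gamma(7/2, 5767/96)
obs 5: x=1 → posterior Inverse-Gamma(4, 5767/96)
obs 6: x=1/4 → posterior Inverse-Gamma(9/2, 2897/48)
obs 7: x=7/4 → posterior Inverse-Gamma(5, 5821/96)
obs 8: x=7/4 → posterior Inverse-Gamma(11/2, 731/12)
obs 9: x=6 → posterior Inverse-Gamma(6, 881/12)
obs 10: x=1 → posterior Inverse-Gamma(13/2, 881/12)

881/90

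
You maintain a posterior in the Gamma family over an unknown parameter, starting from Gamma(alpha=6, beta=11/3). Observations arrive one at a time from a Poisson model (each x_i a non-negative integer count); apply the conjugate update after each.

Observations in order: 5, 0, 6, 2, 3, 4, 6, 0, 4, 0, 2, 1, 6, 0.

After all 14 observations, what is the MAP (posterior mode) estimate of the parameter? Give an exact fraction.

obs 1: x=5 → posterior Gamma(11, 14/3)
obs 2: x=0 → posterior Gamma(11, 17/3)
obs 3: x=6 → posterior Gamma(17, 20/3)
obs 4: x=2 → posterior Gamma(19, 23/3)
obs 5: x=3 → posterior Gamma(22, 26/3)
obs 6: x=4 → posterior Gamma(26, 29/3)
obs 7: x=6 → posterior Gamma(32, 32/3)
obs 8: x=0 → posterior Gamma(32, 35/3)
obs 9: x=4 → posterior Gamma(36, 38/3)
obs 10: x=0 → posterior Gamma(36, 41/3)
obs 11: x=2 → posterior Gamma(38, 44/3)
obs 12: x=1 → posterior Gamma(39, 47/3)
obs 13: x=6 → posterior Gamma(45, 50/3)
obs 14: x=0 → posterior Gamma(45, 53/3)

132/53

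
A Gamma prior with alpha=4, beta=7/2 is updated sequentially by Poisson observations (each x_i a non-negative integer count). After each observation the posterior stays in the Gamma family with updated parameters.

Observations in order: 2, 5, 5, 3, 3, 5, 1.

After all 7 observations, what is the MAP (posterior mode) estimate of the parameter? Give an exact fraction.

18/7

obs 1: x=2 → posterior Gamma(6, 9/2)
obs 2: x=5 → posterior Gamma(11, 11/2)
obs 3: x=5 → posterior Gamma(16, 13/2)
obs 4: x=3 → posterior Gamma(19, 15/2)
obs 5: x=3 → posterior Gamma(22, 17/2)
obs 6: x=5 → posterior Gamma(27, 19/2)
obs 7: x=1 → posterior Gamma(28, 21/2)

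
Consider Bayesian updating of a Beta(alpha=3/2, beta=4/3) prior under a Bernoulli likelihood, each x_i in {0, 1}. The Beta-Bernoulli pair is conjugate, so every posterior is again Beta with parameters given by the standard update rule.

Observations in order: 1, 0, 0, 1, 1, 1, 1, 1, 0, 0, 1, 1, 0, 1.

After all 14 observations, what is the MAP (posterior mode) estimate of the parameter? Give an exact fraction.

obs 1: x=1 → posterior Beta(5/2, 4/3)
obs 2: x=0 → posterior Beta(5/2, 7/3)
obs 3: x=0 → posterior Beta(5/2, 10/3)
obs 4: x=1 → posterior Beta(7/2, 10/3)
obs 5: x=1 → posterior Beta(9/2, 10/3)
obs 6: x=1 → posterior Beta(11/2, 10/3)
obs 7: x=1 → posterior Beta(13/2, 10/3)
obs 8: x=1 → posterior Beta(15/2, 10/3)
obs 9: x=0 → posterior Beta(15/2, 13/3)
obs 10: x=0 → posterior Beta(15/2, 16/3)
obs 11: x=1 → posterior Beta(17/2, 16/3)
obs 12: x=1 → posterior Beta(19/2, 16/3)
obs 13: x=0 → posterior Beta(19/2, 19/3)
obs 14: x=1 → posterior Beta(21/2, 19/3)

57/89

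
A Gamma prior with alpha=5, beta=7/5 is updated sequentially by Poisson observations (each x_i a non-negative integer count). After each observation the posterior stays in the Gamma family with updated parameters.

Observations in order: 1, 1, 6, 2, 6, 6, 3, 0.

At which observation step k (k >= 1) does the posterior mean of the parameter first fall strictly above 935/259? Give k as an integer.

obs 1: x=1 → posterior Gamma(6, 12/5)
obs 2: x=1 → posterior Gamma(7, 17/5)
obs 3: x=6 → posterior Gamma(13, 22/5)
obs 4: x=2 → posterior Gamma(15, 27/5)
obs 5: x=6 → posterior Gamma(21, 32/5)
obs 6: x=6 → posterior Gamma(27, 37/5)
obs 7: x=3 → posterior Gamma(30, 42/5)
obs 8: x=0 → posterior Gamma(30, 47/5)

k = 6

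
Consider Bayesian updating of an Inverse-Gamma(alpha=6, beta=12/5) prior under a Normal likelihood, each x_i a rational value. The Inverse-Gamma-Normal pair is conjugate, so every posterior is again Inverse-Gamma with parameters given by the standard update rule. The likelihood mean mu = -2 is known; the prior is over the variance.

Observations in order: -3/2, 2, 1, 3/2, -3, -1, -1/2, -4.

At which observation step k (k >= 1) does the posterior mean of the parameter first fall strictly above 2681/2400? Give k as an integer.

obs 1: x=-3/2 → posterior Inverse-Gamma(13/2, 101/40)
obs 2: x=2 → posterior Inverse-Gamma(7, 421/40)
obs 3: x=1 → posterior Inverse-Gamma(15/2, 601/40)
obs 4: x=3/2 → posterior Inverse-Gamma(8, 423/20)
obs 5: x=-3 → posterior Inverse-Gamma(17/2, 433/20)
obs 6: x=-1 → posterior Inverse-Gamma(9, 443/20)
obs 7: x=-1/2 → posterior Inverse-Gamma(19/2, 931/40)
obs 8: x=-4 → posterior Inverse-Gamma(10, 1011/40)

k = 2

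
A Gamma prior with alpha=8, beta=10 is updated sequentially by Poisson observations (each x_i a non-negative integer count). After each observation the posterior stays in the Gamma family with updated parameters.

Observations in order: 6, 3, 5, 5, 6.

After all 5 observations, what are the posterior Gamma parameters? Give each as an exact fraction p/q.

obs 1: x=6 → posterior Gamma(14, 11)
obs 2: x=3 → posterior Gamma(17, 12)
obs 3: x=5 → posterior Gamma(22, 13)
obs 4: x=5 → posterior Gamma(27, 14)
obs 5: x=6 → posterior Gamma(33, 15)

alpha=33, beta=15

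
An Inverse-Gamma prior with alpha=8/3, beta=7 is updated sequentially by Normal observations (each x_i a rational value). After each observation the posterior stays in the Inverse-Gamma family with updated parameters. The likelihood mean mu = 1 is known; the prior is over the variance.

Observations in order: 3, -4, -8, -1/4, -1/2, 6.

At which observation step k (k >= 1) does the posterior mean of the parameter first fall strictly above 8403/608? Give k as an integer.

k = 3

obs 1: x=3 → posterior Inverse-Gamma(19/6, 9)
obs 2: x=-4 → posterior Inverse-Gamma(11/3, 43/2)
obs 3: x=-8 → posterior Inverse-Gamma(25/6, 62)
obs 4: x=-1/4 → posterior Inverse-Gamma(14/3, 2009/32)
obs 5: x=-1/2 → posterior Inverse-Gamma(31/6, 2045/32)
obs 6: x=6 → posterior Inverse-Gamma(17/3, 2445/32)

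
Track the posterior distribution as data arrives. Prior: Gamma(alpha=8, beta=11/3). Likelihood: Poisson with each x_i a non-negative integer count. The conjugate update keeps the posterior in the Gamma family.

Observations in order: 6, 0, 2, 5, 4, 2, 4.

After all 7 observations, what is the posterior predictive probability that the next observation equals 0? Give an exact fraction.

obs 1: x=6 → posterior Gamma(14, 14/3)
obs 2: x=0 → posterior Gamma(14, 17/3)
obs 3: x=2 → posterior Gamma(16, 20/3)
obs 4: x=5 → posterior Gamma(21, 23/3)
obs 5: x=4 → posterior Gamma(25, 26/3)
obs 6: x=2 → posterior Gamma(27, 29/3)
obs 7: x=4 → posterior Gamma(31, 32/3)

45671926166590716193865151022383844364247891968/734698875038166561234010118059813976287841796875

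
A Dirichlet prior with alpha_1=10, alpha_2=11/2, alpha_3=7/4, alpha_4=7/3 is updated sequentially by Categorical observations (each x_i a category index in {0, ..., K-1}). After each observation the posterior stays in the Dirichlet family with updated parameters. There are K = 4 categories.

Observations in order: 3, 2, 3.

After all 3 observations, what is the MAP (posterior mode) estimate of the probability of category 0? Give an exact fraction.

obs 1: x=3 → posterior Dirichlet(10, 11/2, 7/4, 10/3)
obs 2: x=2 → posterior Dirichlet(10, 11/2, 11/4, 10/3)
obs 3: x=3 → posterior Dirichlet(10, 11/2, 11/4, 13/3)

108/223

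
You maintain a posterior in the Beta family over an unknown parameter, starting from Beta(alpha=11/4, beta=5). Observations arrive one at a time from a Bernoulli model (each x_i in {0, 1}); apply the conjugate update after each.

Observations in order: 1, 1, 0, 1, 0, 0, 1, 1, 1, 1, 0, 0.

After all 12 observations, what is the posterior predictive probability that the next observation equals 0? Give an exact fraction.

obs 1: x=1 → posterior Beta(15/4, 5)
obs 2: x=1 → posterior Beta(19/4, 5)
obs 3: x=0 → posterior Beta(19/4, 6)
obs 4: x=1 → posterior Beta(23/4, 6)
obs 5: x=0 → posterior Beta(23/4, 7)
obs 6: x=0 → posterior Beta(23/4, 8)
obs 7: x=1 → posterior Beta(27/4, 8)
obs 8: x=1 → posterior Beta(31/4, 8)
obs 9: x=1 → posterior Beta(35/4, 8)
obs 10: x=1 → posterior Beta(39/4, 8)
obs 11: x=0 → posterior Beta(39/4, 9)
obs 12: x=0 → posterior Beta(39/4, 10)

40/79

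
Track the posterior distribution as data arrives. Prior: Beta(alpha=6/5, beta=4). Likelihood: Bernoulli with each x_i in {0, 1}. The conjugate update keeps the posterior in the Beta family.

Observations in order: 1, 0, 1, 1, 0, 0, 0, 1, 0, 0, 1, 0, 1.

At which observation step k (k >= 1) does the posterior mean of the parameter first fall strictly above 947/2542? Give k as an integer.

k = 3

obs 1: x=1 → posterior Beta(11/5, 4)
obs 2: x=0 → posterior Beta(11/5, 5)
obs 3: x=1 → posterior Beta(16/5, 5)
obs 4: x=1 → posterior Beta(21/5, 5)
obs 5: x=0 → posterior Beta(21/5, 6)
obs 6: x=0 → posterior Beta(21/5, 7)
obs 7: x=0 → posterior Beta(21/5, 8)
obs 8: x=1 → posterior Beta(26/5, 8)
obs 9: x=0 → posterior Beta(26/5, 9)
obs 10: x=0 → posterior Beta(26/5, 10)
obs 11: x=1 → posterior Beta(31/5, 10)
obs 12: x=0 → posterior Beta(31/5, 11)
obs 13: x=1 → posterior Beta(36/5, 11)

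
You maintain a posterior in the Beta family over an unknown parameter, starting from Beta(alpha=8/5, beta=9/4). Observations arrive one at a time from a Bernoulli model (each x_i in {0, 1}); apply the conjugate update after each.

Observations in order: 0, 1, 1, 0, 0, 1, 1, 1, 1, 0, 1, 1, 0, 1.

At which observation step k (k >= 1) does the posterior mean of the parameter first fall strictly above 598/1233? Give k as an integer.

obs 1: x=0 → posterior Beta(8/5, 13/4)
obs 2: x=1 → posterior Beta(13/5, 13/4)
obs 3: x=1 → posterior Beta(18/5, 13/4)
obs 4: x=0 → posterior Beta(18/5, 17/4)
obs 5: x=0 → posterior Beta(18/5, 21/4)
obs 6: x=1 → posterior Beta(23/5, 21/4)
obs 7: x=1 → posterior Beta(28/5, 21/4)
obs 8: x=1 → posterior Beta(33/5, 21/4)
obs 9: x=1 → posterior Beta(38/5, 21/4)
obs 10: x=0 → posterior Beta(38/5, 25/4)
obs 11: x=1 → posterior Beta(43/5, 25/4)
obs 12: x=1 → posterior Beta(48/5, 25/4)
obs 13: x=0 → posterior Beta(48/5, 29/4)
obs 14: x=1 → posterior Beta(53/5, 29/4)

k = 3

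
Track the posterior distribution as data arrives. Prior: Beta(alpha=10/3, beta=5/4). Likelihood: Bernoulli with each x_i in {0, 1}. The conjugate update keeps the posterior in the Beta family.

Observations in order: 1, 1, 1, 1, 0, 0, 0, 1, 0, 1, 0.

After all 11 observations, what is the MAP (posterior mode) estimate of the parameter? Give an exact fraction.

100/163

obs 1: x=1 → posterior Beta(13/3, 5/4)
obs 2: x=1 → posterior Beta(16/3, 5/4)
obs 3: x=1 → posterior Beta(19/3, 5/4)
obs 4: x=1 → posterior Beta(22/3, 5/4)
obs 5: x=0 → posterior Beta(22/3, 9/4)
obs 6: x=0 → posterior Beta(22/3, 13/4)
obs 7: x=0 → posterior Beta(22/3, 17/4)
obs 8: x=1 → posterior Beta(25/3, 17/4)
obs 9: x=0 → posterior Beta(25/3, 21/4)
obs 10: x=1 → posterior Beta(28/3, 21/4)
obs 11: x=0 → posterior Beta(28/3, 25/4)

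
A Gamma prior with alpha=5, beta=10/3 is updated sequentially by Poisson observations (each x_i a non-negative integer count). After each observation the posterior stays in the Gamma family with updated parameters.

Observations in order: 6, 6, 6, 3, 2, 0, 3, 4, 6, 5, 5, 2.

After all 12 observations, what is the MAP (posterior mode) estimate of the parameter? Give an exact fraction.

obs 1: x=6 → posterior Gamma(11, 13/3)
obs 2: x=6 → posterior Gamma(17, 16/3)
obs 3: x=6 → posterior Gamma(23, 19/3)
obs 4: x=3 → posterior Gamma(26, 22/3)
obs 5: x=2 → posterior Gamma(28, 25/3)
obs 6: x=0 → posterior Gamma(28, 28/3)
obs 7: x=3 → posterior Gamma(31, 31/3)
obs 8: x=4 → posterior Gamma(35, 34/3)
obs 9: x=6 → posterior Gamma(41, 37/3)
obs 10: x=5 → posterior Gamma(46, 40/3)
obs 11: x=5 → posterior Gamma(51, 43/3)
obs 12: x=2 → posterior Gamma(53, 46/3)

78/23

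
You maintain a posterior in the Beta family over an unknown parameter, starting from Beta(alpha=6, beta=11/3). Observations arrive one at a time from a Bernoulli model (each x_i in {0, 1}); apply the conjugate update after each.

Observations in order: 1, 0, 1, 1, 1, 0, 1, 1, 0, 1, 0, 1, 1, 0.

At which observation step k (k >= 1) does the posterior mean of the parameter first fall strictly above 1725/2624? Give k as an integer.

k = 4

obs 1: x=1 → posterior Beta(7, 11/3)
obs 2: x=0 → posterior Beta(7, 14/3)
obs 3: x=1 → posterior Beta(8, 14/3)
obs 4: x=1 → posterior Beta(9, 14/3)
obs 5: x=1 → posterior Beta(10, 14/3)
obs 6: x=0 → posterior Beta(10, 17/3)
obs 7: x=1 → posterior Beta(11, 17/3)
obs 8: x=1 → posterior Beta(12, 17/3)
obs 9: x=0 → posterior Beta(12, 20/3)
obs 10: x=1 → posterior Beta(13, 20/3)
obs 11: x=0 → posterior Beta(13, 23/3)
obs 12: x=1 → posterior Beta(14, 23/3)
obs 13: x=1 → posterior Beta(15, 23/3)
obs 14: x=0 → posterior Beta(15, 26/3)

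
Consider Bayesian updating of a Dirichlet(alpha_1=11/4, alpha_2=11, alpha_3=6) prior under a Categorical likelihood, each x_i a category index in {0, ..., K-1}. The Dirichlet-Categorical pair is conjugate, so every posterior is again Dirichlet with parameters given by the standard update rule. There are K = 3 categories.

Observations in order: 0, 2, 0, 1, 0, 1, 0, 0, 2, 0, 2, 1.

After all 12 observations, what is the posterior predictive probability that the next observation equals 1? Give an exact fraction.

obs 1: x=0 → posterior Dirichlet(15/4, 11, 6)
obs 2: x=2 → posterior Dirichlet(15/4, 11, 7)
obs 3: x=0 → posterior Dirichlet(19/4, 11, 7)
obs 4: x=1 → posterior Dirichlet(19/4, 12, 7)
obs 5: x=0 → posterior Dirichlet(23/4, 12, 7)
obs 6: x=1 → posterior Dirichlet(23/4, 13, 7)
obs 7: x=0 → posterior Dirichlet(27/4, 13, 7)
obs 8: x=0 → posterior Dirichlet(31/4, 13, 7)
obs 9: x=2 → posterior Dirichlet(31/4, 13, 8)
obs 10: x=0 → posterior Dirichlet(35/4, 13, 8)
obs 11: x=2 → posterior Dirichlet(35/4, 13, 9)
obs 12: x=1 → posterior Dirichlet(35/4, 14, 9)

56/127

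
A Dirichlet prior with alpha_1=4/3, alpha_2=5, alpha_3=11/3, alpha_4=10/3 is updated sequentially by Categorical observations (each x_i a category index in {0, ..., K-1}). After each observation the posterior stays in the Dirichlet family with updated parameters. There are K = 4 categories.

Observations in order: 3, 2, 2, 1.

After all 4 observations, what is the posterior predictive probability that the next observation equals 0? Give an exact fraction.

obs 1: x=3 → posterior Dirichlet(4/3, 5, 11/3, 13/3)
obs 2: x=2 → posterior Dirichlet(4/3, 5, 14/3, 13/3)
obs 3: x=2 → posterior Dirichlet(4/3, 5, 17/3, 13/3)
obs 4: x=1 → posterior Dirichlet(4/3, 6, 17/3, 13/3)

1/13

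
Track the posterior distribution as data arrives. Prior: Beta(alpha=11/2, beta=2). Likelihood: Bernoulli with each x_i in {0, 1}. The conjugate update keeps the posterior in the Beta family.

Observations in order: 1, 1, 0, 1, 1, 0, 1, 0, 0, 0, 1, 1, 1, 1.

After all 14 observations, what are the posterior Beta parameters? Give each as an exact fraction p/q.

obs 1: x=1 → posterior Beta(13/2, 2)
obs 2: x=1 → posterior Beta(15/2, 2)
obs 3: x=0 → posterior Beta(15/2, 3)
obs 4: x=1 → posterior Beta(17/2, 3)
obs 5: x=1 → posterior Beta(19/2, 3)
obs 6: x=0 → posterior Beta(19/2, 4)
obs 7: x=1 → posterior Beta(21/2, 4)
obs 8: x=0 → posterior Beta(21/2, 5)
obs 9: x=0 → posterior Beta(21/2, 6)
obs 10: x=0 → posterior Beta(21/2, 7)
obs 11: x=1 → posterior Beta(23/2, 7)
obs 12: x=1 → posterior Beta(25/2, 7)
obs 13: x=1 → posterior Beta(27/2, 7)
obs 14: x=1 → posterior Beta(29/2, 7)

alpha=29/2, beta=7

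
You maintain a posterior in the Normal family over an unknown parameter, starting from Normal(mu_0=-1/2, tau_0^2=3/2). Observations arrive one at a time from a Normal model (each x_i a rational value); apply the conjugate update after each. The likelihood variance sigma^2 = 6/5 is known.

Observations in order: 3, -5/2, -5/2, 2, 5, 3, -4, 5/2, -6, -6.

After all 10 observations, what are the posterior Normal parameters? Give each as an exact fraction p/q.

mu_0=-59/108, tau_0^2=1/9

obs 1: x=3 → posterior Normal(13/9, 2/3)
obs 2: x=-5/2 → posterior Normal(1/28, 3/7)
obs 3: x=-5/2 → posterior Normal(-12/19, 6/19)
obs 4: x=2 → posterior Normal(-1/12, 1/4)
obs 5: x=5 → posterior Normal(23/29, 6/29)
obs 6: x=3 → posterior Normal(19/17, 3/17)
obs 7: x=-4 → posterior Normal(6/13, 2/13)
obs 8: x=5/2 → posterior Normal(61/88, 3/22)
obs 9: x=-6 → posterior Normal(1/98, 6/49)
obs 10: x=-6 → posterior Normal(-59/108, 1/9)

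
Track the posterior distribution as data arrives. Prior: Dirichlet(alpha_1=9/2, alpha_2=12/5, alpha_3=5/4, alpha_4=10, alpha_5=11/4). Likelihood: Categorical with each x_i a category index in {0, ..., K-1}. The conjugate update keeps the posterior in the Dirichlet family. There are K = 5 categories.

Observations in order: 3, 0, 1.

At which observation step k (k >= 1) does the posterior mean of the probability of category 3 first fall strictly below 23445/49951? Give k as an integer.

obs 1: x=3 → posterior Dirichlet(9/2, 12/5, 5/4, 11, 11/4)
obs 2: x=0 → posterior Dirichlet(11/2, 12/5, 5/4, 11, 11/4)
obs 3: x=1 → posterior Dirichlet(11/2, 17/5, 5/4, 11, 11/4)

k = 3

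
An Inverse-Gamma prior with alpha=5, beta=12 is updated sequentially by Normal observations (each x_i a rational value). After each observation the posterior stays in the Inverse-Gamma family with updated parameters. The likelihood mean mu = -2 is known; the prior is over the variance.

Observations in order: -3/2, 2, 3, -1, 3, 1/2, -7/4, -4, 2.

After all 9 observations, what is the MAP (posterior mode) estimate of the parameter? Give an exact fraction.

obs 1: x=-3/2 → posterior Inverse-Gamma(11/2, 97/8)
obs 2: x=2 → posterior Inverse-Gamma(6, 161/8)
obs 3: x=3 → posterior Inverse-Gamma(13/2, 261/8)
obs 4: x=-1 → posterior Inverse-Gamma(7, 265/8)
obs 5: x=3 → posterior Inverse-Gamma(15/2, 365/8)
obs 6: x=1/2 → posterior Inverse-Gamma(8, 195/4)
obs 7: x=-7/4 → posterior Inverse-Gamma(17/2, 1561/32)
obs 8: x=-4 → posterior Inverse-Gamma(9, 1625/32)
obs 9: x=2 → posterior Inverse-Gamma(19/2, 1881/32)

627/112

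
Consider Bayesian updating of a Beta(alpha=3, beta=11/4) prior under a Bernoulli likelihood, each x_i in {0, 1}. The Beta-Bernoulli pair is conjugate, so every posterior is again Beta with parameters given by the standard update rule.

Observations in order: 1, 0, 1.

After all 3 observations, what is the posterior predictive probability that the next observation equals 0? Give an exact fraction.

3/7

obs 1: x=1 → posterior Beta(4, 11/4)
obs 2: x=0 → posterior Beta(4, 15/4)
obs 3: x=1 → posterior Beta(5, 15/4)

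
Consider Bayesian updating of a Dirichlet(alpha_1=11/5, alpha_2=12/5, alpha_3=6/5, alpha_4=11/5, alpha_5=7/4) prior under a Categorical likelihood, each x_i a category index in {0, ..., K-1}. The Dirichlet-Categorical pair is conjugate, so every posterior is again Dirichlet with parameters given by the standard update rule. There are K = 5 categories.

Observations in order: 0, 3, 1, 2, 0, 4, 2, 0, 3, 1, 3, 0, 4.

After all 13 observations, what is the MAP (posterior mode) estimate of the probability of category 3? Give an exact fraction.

obs 1: x=0 → posterior Dirichlet(16/5, 12/5, 6/5, 11/5, 7/4)
obs 2: x=3 → posterior Dirichlet(16/5, 12/5, 6/5, 16/5, 7/4)
obs 3: x=1 → posterior Dirichlet(16/5, 17/5, 6/5, 16/5, 7/4)
obs 4: x=2 → posterior Dirichlet(16/5, 17/5, 11/5, 16/5, 7/4)
obs 5: x=0 → posterior Dirichlet(21/5, 17/5, 11/5, 16/5, 7/4)
obs 6: x=4 → posterior Dirichlet(21/5, 17/5, 11/5, 16/5, 11/4)
obs 7: x=2 → posterior Dirichlet(21/5, 17/5, 16/5, 16/5, 11/4)
obs 8: x=0 → posterior Dirichlet(26/5, 17/5, 16/5, 16/5, 11/4)
obs 9: x=3 → posterior Dirichlet(26/5, 17/5, 16/5, 21/5, 11/4)
obs 10: x=1 → posterior Dirichlet(26/5, 22/5, 16/5, 21/5, 11/4)
obs 11: x=3 → posterior Dirichlet(26/5, 22/5, 16/5, 26/5, 11/4)
obs 12: x=0 → posterior Dirichlet(31/5, 22/5, 16/5, 26/5, 11/4)
obs 13: x=4 → posterior Dirichlet(31/5, 22/5, 16/5, 26/5, 15/4)

84/355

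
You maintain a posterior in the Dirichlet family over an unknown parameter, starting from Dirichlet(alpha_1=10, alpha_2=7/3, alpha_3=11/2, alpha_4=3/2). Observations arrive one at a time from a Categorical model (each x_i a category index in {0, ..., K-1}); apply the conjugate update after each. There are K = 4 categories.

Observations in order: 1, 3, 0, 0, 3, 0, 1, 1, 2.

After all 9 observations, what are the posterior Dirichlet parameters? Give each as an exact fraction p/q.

obs 1: x=1 → posterior Dirichlet(10, 10/3, 11/2, 3/2)
obs 2: x=3 → posterior Dirichlet(10, 10/3, 11/2, 5/2)
obs 3: x=0 → posterior Dirichlet(11, 10/3, 11/2, 5/2)
obs 4: x=0 → posterior Dirichlet(12, 10/3, 11/2, 5/2)
obs 5: x=3 → posterior Dirichlet(12, 10/3, 11/2, 7/2)
obs 6: x=0 → posterior Dirichlet(13, 10/3, 11/2, 7/2)
obs 7: x=1 → posterior Dirichlet(13, 13/3, 11/2, 7/2)
obs 8: x=1 → posterior Dirichlet(13, 16/3, 11/2, 7/2)
obs 9: x=2 → posterior Dirichlet(13, 16/3, 13/2, 7/2)

alpha_1=13, alpha_2=16/3, alpha_3=13/2, alpha_4=7/2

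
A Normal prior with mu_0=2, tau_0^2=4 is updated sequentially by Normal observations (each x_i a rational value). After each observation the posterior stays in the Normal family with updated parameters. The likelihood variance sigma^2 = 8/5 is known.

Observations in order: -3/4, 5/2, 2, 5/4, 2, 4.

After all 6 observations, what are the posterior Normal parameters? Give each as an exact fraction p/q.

mu_0=59/32, tau_0^2=1/4

obs 1: x=-3/4 → posterior Normal(1/28, 8/7)
obs 2: x=5/2 → posterior Normal(17/16, 2/3)
obs 3: x=2 → posterior Normal(91/68, 8/17)
obs 4: x=5/4 → posterior Normal(29/22, 4/11)
obs 5: x=2 → posterior Normal(13/9, 8/27)
obs 6: x=4 → posterior Normal(59/32, 1/4)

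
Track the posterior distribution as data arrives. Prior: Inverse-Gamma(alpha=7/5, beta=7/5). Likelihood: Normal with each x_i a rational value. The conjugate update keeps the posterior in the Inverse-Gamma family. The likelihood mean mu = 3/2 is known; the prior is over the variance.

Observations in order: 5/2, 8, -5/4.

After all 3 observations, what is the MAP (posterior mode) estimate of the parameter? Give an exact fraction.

obs 1: x=5/2 → posterior Inverse-Gamma(19/10, 19/10)
obs 2: x=8 → posterior Inverse-Gamma(12/5, 921/40)
obs 3: x=-5/4 → posterior Inverse-Gamma(29/10, 4289/160)

4289/624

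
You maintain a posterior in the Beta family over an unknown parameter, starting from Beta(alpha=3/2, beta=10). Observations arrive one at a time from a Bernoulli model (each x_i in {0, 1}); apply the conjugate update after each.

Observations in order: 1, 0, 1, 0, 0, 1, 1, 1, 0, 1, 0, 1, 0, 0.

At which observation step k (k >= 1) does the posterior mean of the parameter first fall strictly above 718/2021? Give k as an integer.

obs 1: x=1 → posterior Beta(5/2, 10)
obs 2: x=0 → posterior Beta(5/2, 11)
obs 3: x=1 → posterior Beta(7/2, 11)
obs 4: x=0 → posterior Beta(7/2, 12)
obs 5: x=0 → posterior Beta(7/2, 13)
obs 6: x=1 → posterior Beta(9/2, 13)
obs 7: x=1 → posterior Beta(11/2, 13)
obs 8: x=1 → posterior Beta(13/2, 13)
obs 9: x=0 → posterior Beta(13/2, 14)
obs 10: x=1 → posterior Beta(15/2, 14)
obs 11: x=0 → posterior Beta(15/2, 15)
obs 12: x=1 → posterior Beta(17/2, 15)
obs 13: x=0 → posterior Beta(17/2, 16)
obs 14: x=0 → posterior Beta(17/2, 17)

k = 12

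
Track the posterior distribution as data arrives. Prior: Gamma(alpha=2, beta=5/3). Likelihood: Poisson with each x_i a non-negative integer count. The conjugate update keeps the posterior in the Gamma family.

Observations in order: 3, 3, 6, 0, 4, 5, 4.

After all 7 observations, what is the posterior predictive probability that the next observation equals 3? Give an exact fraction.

544521089108483478454587434157574824394752/2567686153161211134561828214731016126483469

obs 1: x=3 → posterior Gamma(5, 8/3)
obs 2: x=3 → posterior Gamma(8, 11/3)
obs 3: x=6 → posterior Gamma(14, 14/3)
obs 4: x=0 → posterior Gamma(14, 17/3)
obs 5: x=4 → posterior Gamma(18, 20/3)
obs 6: x=5 → posterior Gamma(23, 23/3)
obs 7: x=4 → posterior Gamma(27, 26/3)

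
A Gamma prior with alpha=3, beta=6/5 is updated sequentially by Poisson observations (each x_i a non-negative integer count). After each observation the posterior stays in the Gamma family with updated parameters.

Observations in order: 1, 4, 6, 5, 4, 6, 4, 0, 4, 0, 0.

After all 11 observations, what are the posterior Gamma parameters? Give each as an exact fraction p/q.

obs 1: x=1 → posterior Gamma(4, 11/5)
obs 2: x=4 → posterior Gamma(8, 16/5)
obs 3: x=6 → posterior Gamma(14, 21/5)
obs 4: x=5 → posterior Gamma(19, 26/5)
obs 5: x=4 → posterior Gamma(23, 31/5)
obs 6: x=6 → posterior Gamma(29, 36/5)
obs 7: x=4 → posterior Gamma(33, 41/5)
obs 8: x=0 → posterior Gamma(33, 46/5)
obs 9: x=4 → posterior Gamma(37, 51/5)
obs 10: x=0 → posterior Gamma(37, 56/5)
obs 11: x=0 → posterior Gamma(37, 61/5)

alpha=37, beta=61/5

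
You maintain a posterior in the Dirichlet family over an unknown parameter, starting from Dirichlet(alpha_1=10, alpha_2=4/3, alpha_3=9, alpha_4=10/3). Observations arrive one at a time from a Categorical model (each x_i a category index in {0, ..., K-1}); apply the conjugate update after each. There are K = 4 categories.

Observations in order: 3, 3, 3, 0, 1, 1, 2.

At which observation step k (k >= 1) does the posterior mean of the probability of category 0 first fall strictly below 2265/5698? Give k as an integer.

k = 2

obs 1: x=3 → posterior Dirichlet(10, 4/3, 9, 13/3)
obs 2: x=3 → posterior Dirichlet(10, 4/3, 9, 16/3)
obs 3: x=3 → posterior Dirichlet(10, 4/3, 9, 19/3)
obs 4: x=0 → posterior Dirichlet(11, 4/3, 9, 19/3)
obs 5: x=1 → posterior Dirichlet(11, 7/3, 9, 19/3)
obs 6: x=1 → posterior Dirichlet(11, 10/3, 9, 19/3)
obs 7: x=2 → posterior Dirichlet(11, 10/3, 10, 19/3)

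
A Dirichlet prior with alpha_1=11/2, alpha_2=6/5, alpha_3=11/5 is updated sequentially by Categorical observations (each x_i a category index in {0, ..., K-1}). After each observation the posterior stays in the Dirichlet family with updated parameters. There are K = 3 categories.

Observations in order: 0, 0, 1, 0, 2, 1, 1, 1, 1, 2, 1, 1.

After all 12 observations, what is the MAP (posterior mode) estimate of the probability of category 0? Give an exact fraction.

obs 1: x=0 → posterior Dirichlet(13/2, 6/5, 11/5)
obs 2: x=0 → posterior Dirichlet(15/2, 6/5, 11/5)
obs 3: x=1 → posterior Dirichlet(15/2, 11/5, 11/5)
obs 4: x=0 → posterior Dirichlet(17/2, 11/5, 11/5)
obs 5: x=2 → posterior Dirichlet(17/2, 11/5, 16/5)
obs 6: x=1 → posterior Dirichlet(17/2, 16/5, 16/5)
obs 7: x=1 → posterior Dirichlet(17/2, 21/5, 16/5)
obs 8: x=1 → posterior Dirichlet(17/2, 26/5, 16/5)
obs 9: x=1 → posterior Dirichlet(17/2, 31/5, 16/5)
obs 10: x=2 → posterior Dirichlet(17/2, 31/5, 21/5)
obs 11: x=1 → posterior Dirichlet(17/2, 36/5, 21/5)
obs 12: x=1 → posterior Dirichlet(17/2, 41/5, 21/5)

75/179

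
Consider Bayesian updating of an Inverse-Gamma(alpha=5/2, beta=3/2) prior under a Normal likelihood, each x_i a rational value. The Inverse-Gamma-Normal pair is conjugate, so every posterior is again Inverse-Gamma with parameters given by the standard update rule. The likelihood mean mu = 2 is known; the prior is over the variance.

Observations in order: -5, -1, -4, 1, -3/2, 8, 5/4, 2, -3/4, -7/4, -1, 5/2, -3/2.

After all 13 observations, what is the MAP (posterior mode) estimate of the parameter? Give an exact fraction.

3039/320

obs 1: x=-5 → posterior Inverse-Gamma(3, 26)
obs 2: x=-1 → posterior Inverse-Gamma(7/2, 61/2)
obs 3: x=-4 → posterior Inverse-Gamma(4, 97/2)
obs 4: x=1 → posterior Inverse-Gamma(9/2, 49)
obs 5: x=-3/2 → posterior Inverse-Gamma(5, 441/8)
obs 6: x=8 → posterior Inverse-Gamma(11/2, 585/8)
obs 7: x=5/4 → posterior Inverse-Gamma(6, 2349/32)
obs 8: x=2 → posterior Inverse-Gamma(13/2, 2349/32)
obs 9: x=-3/4 → posterior Inverse-Gamma(7, 1235/16)
obs 10: x=-7/4 → posterior Inverse-Gamma(15/2, 2695/32)
obs 11: x=-1 → posterior Inverse-Gamma(8, 2839/32)
obs 12: x=5/2 → posterior Inverse-Gamma(17/2, 2843/32)
obs 13: x=-3/2 → posterior Inverse-Gamma(9, 3039/32)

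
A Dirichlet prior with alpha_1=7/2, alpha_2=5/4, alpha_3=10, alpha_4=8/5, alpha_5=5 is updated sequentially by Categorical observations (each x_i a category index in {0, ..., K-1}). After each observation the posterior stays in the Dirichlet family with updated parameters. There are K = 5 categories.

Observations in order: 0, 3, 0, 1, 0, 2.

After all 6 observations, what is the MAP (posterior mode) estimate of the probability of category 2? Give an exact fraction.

obs 1: x=0 → posterior Dirichlet(9/2, 5/4, 10, 8/5, 5)
obs 2: x=3 → posterior Dirichlet(9/2, 5/4, 10, 13/5, 5)
obs 3: x=0 → posterior Dirichlet(11/2, 5/4, 10, 13/5, 5)
obs 4: x=1 → posterior Dirichlet(11/2, 9/4, 10, 13/5, 5)
obs 5: x=0 → posterior Dirichlet(13/2, 9/4, 10, 13/5, 5)
obs 6: x=2 → posterior Dirichlet(13/2, 9/4, 11, 13/5, 5)

200/447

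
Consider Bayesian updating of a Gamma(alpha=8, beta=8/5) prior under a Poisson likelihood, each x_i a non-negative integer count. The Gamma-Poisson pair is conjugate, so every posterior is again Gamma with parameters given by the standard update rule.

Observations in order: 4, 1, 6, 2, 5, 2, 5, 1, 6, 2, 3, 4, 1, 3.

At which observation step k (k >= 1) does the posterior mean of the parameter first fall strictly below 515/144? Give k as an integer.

obs 1: x=4 → posterior Gamma(12, 13/5)
obs 2: x=1 → posterior Gamma(13, 18/5)
obs 3: x=6 → posterior Gamma(19, 23/5)
obs 4: x=2 → posterior Gamma(21, 28/5)
obs 5: x=5 → posterior Gamma(26, 33/5)
obs 6: x=2 → posterior Gamma(28, 38/5)
obs 7: x=5 → posterior Gamma(33, 43/5)
obs 8: x=1 → posterior Gamma(34, 48/5)
obs 9: x=6 → posterior Gamma(40, 53/5)
obs 10: x=2 → posterior Gamma(42, 58/5)
obs 11: x=3 → posterior Gamma(45, 63/5)
obs 12: x=4 → posterior Gamma(49, 68/5)
obs 13: x=1 → posterior Gamma(50, 73/5)
obs 14: x=3 → posterior Gamma(53, 78/5)

k = 8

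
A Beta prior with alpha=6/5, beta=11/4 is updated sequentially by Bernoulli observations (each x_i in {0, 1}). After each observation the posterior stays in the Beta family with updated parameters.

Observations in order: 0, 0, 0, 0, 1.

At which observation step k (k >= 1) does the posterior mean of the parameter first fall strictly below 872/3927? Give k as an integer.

obs 1: x=0 → posterior Beta(6/5, 15/4)
obs 2: x=0 → posterior Beta(6/5, 19/4)
obs 3: x=0 → posterior Beta(6/5, 23/4)
obs 4: x=0 → posterior Beta(6/5, 27/4)
obs 5: x=1 → posterior Beta(11/5, 27/4)

k = 2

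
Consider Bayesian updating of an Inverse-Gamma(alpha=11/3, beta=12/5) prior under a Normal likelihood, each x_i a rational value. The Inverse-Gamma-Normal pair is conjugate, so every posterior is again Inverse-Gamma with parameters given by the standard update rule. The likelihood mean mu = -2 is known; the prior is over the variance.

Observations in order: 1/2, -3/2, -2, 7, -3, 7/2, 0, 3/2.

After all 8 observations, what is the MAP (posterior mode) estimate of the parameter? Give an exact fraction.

2097/260

obs 1: x=1/2 → posterior Inverse-Gamma(25/6, 221/40)
obs 2: x=-3/2 → posterior Inverse-Gamma(14/3, 113/20)
obs 3: x=-2 → posterior Inverse-Gamma(31/6, 113/20)
obs 4: x=7 → posterior Inverse-Gamma(17/3, 923/20)
obs 5: x=-3 → posterior Inverse-Gamma(37/6, 933/20)
obs 6: x=7/2 → posterior Inverse-Gamma(20/3, 2471/40)
obs 7: x=0 → posterior Inverse-Gamma(43/6, 2551/40)
obs 8: x=3/2 → posterior Inverse-Gamma(23/3, 699/10)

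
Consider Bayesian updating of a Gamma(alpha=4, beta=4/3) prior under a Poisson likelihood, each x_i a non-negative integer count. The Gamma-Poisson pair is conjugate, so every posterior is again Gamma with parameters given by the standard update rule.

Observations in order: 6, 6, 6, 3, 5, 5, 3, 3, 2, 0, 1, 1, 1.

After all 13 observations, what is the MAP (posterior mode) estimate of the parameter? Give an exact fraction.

135/43

obs 1: x=6 → posterior Gamma(10, 7/3)
obs 2: x=6 → posterior Gamma(16, 10/3)
obs 3: x=6 → posterior Gamma(22, 13/3)
obs 4: x=3 → posterior Gamma(25, 16/3)
obs 5: x=5 → posterior Gamma(30, 19/3)
obs 6: x=5 → posterior Gamma(35, 22/3)
obs 7: x=3 → posterior Gamma(38, 25/3)
obs 8: x=3 → posterior Gamma(41, 28/3)
obs 9: x=2 → posterior Gamma(43, 31/3)
obs 10: x=0 → posterior Gamma(43, 34/3)
obs 11: x=1 → posterior Gamma(44, 37/3)
obs 12: x=1 → posterior Gamma(45, 40/3)
obs 13: x=1 → posterior Gamma(46, 43/3)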